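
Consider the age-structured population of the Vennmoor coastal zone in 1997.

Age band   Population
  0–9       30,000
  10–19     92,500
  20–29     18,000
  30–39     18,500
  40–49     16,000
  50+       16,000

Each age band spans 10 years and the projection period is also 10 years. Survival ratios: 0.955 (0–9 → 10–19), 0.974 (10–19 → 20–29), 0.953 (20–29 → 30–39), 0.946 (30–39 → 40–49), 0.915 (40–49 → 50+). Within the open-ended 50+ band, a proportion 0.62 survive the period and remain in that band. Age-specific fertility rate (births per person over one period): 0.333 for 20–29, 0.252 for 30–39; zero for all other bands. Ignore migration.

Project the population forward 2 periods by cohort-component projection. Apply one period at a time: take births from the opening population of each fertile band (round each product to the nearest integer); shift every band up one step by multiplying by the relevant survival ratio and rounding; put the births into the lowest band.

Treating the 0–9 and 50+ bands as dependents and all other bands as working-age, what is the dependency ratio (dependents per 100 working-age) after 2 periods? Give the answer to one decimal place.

46.8

After projecting period 1:
Births: 18000 * 0.333 = 5994, 18500 * 0.252 = 4662 → 10656
10–19: 30000 * 0.955 = 28650
20–29: 92500 * 0.974 = 90095
30–39: 18000 * 0.953 = 17154
40–49: 18500 * 0.946 = 17501
50+: 16000 * 0.915 + 16000 * 0.62 = 14640 + 9920 = 24560
Population now: 0–9=10656, 10–19=28650, 20–29=90095, 30–39=17154, 40–49=17501, 50+=24560
After projecting period 2:
Births: 90095 * 0.333 = 30002, 17154 * 0.252 = 4323 → 34325
10–19: 10656 * 0.955 = 10176
20–29: 28650 * 0.974 = 27905
30–39: 90095 * 0.953 = 85861
40–49: 17154 * 0.946 = 16228
50+: 17501 * 0.915 + 24560 * 0.62 = 16013 + 15227 = 31240
Population now: 0–9=34325, 10–19=10176, 20–29=27905, 30–39=85861, 40–49=16228, 50+=31240
Dependents (band 0–9 + band 50+) = 34325 + 31240 = 65565; working-age = 140170; ratio = 65565/140170 × 100 = 46.8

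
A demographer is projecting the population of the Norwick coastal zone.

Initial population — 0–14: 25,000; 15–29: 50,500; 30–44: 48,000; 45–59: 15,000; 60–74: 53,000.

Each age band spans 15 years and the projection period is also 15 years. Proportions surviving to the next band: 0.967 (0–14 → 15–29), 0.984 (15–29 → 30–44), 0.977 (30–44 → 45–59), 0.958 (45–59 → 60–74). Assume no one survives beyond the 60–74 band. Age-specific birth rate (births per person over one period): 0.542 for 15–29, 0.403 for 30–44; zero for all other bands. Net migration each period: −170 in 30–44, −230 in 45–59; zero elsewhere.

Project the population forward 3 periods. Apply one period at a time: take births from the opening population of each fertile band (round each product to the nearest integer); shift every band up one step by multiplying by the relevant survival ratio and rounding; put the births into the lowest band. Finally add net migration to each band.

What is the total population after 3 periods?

179227

Period 1.
Births: 50500 * 0.542 = 27371  |  48000 * 0.403 = 19344 ⇒ total 46715
15–29: 25000 * 0.967 = 24175
30–44: 50500 * 0.984 = 49692
45–59: 48000 * 0.977 = 46896
60–74: 15000 * 0.958 = 14370
Net migration: 30–44 − 170 → 49522; 45–59 − 230 → 46666
End of period: [46715, 24175, 49522, 46666, 14370]
Period 2.
Births: 24175 * 0.542 = 13103  |  49522 * 0.403 = 19957 ⇒ total 33060
15–29: 46715 * 0.967 = 45173
30–44: 24175 * 0.984 = 23788
45–59: 49522 * 0.977 = 48383
60–74: 46666 * 0.958 = 44706
Net migration: 30–44 − 170 → 23618; 45–59 − 230 → 48153
End of period: [33060, 45173, 23618, 48153, 44706]
Period 3.
Births: 45173 * 0.542 = 24484  |  23618 * 0.403 = 9518 ⇒ total 34002
15–29: 33060 * 0.967 = 31969
30–44: 45173 * 0.984 = 44450
45–59: 23618 * 0.977 = 23075
60–74: 48153 * 0.958 = 46131
Net migration: 30–44 − 170 → 44280; 45–59 − 230 → 22845
End of period: [34002, 31969, 44280, 22845, 46131]
Total after period 3: 34002 + 31969 + 44280 + 22845 + 46131 = 179227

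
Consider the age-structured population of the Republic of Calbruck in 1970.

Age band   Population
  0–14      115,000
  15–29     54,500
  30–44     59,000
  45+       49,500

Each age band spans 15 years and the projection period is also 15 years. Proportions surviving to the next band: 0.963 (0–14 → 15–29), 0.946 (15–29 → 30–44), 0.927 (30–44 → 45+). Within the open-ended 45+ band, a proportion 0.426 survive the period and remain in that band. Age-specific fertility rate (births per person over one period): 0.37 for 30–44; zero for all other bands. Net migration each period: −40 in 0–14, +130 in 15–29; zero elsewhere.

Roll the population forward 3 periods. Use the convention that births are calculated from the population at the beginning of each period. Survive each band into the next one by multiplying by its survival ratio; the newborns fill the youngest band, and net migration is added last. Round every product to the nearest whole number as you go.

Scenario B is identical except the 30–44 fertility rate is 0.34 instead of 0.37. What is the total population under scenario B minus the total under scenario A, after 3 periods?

(Bands numbered youngest = 1 to oldest = 4.)
After projecting period 1:
Births: 59000 × 0.37 = 21830
Band 2: 115000 × 0.963 = 110745
Band 3: 54500 × 0.946 = 51557
Band 4: 59000 × 0.927 + 49500 × 0.426 = 54693 + 21087 = 75780
Net migration: Band 1 − 40 → 21790; Band 2 + 130 → 110875
Giving 21790 / 110875 / 51557 / 75780.
After projecting period 2:
Births: 51557 × 0.37 = 19076
Band 2: 21790 × 0.963 = 20984
Band 3: 110875 × 0.946 = 104888
Band 4: 51557 × 0.927 + 75780 × 0.426 = 47793 + 32282 = 80075
Net migration: Band 1 − 40 → 19036; Band 2 + 130 → 21114
Giving 19036 / 21114 / 104888 / 80075.
After projecting period 3:
Births: 104888 × 0.37 = 38809
Band 2: 19036 × 0.963 = 18332
Band 3: 21114 × 0.946 = 19974
Band 4: 104888 × 0.927 + 80075 × 0.426 = 97231 + 34112 = 131343
Net migration: Band 1 − 40 → 38769; Band 2 + 130 → 18462
Giving 38769 / 18462 / 19974 / 131343.
Scenario A total after 3 periods: 208548
Scenario B projection —
After projecting period 1:
Births: 59000 × 0.34 = 20060
Band 2: 115000 × 0.963 = 110745
Band 3: 54500 × 0.946 = 51557
Band 4: 59000 × 0.927 + 49500 × 0.426 = 54693 + 21087 = 75780
Net migration: Band 1 − 40 → 20020; Band 2 + 130 → 110875
Giving 20020 / 110875 / 51557 / 75780.
After projecting period 2:
Births: 51557 × 0.34 = 17529
Band 2: 20020 × 0.963 = 19279
Band 3: 110875 × 0.946 = 104888
Band 4: 51557 × 0.927 + 75780 × 0.426 = 47793 + 32282 = 80075
Net migration: Band 1 − 40 → 17489; Band 2 + 130 → 19409
Giving 17489 / 19409 / 104888 / 80075.
After projecting period 3:
Births: 104888 × 0.34 = 35662
Band 2: 17489 × 0.963 = 16842
Band 3: 19409 × 0.946 = 18361
Band 4: 104888 × 0.927 + 80075 × 0.426 = 97231 + 34112 = 131343
Net migration: Band 1 − 40 → 35622; Band 2 + 130 → 16972
Giving 35622 / 16972 / 18361 / 131343.
Scenario B total after 3 periods: 202298
Difference B − A = 202298 − 208548 = -6250

-6250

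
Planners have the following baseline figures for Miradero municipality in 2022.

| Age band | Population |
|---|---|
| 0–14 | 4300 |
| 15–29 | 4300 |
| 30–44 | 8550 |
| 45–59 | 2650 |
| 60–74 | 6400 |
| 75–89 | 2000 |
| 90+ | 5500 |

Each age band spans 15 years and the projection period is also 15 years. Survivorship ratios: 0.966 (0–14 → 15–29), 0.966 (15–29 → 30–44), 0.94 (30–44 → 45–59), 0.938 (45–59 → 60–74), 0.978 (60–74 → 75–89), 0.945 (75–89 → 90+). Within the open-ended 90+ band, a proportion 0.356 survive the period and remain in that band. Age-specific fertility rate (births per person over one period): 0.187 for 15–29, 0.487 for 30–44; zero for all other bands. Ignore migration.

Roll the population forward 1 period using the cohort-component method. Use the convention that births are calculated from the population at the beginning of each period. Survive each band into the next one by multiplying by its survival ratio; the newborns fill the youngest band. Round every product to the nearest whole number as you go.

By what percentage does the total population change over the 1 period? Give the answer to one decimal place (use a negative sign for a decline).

0.6

Period 1:
Births: 4300 × 0.187 = 804  |  8550 × 0.487 = 4164 ⇒ total 4968
15–29: 4300 × 0.966 = 4154
30–44: 4300 × 0.966 = 4154
45–59: 8550 × 0.94 = 8037
60–74: 2650 × 0.938 = 2486
75–89: 6400 × 0.978 = 6259
90+: 2000 × 0.945 + 5500 × 0.356 = 1890 + 1958 = 3848
Giving 4968 / 4154 / 4154 / 8037 / 2486 / 6259 / 3848.
Total: 33700 → 33906; change = 206; percentage change = 0.6%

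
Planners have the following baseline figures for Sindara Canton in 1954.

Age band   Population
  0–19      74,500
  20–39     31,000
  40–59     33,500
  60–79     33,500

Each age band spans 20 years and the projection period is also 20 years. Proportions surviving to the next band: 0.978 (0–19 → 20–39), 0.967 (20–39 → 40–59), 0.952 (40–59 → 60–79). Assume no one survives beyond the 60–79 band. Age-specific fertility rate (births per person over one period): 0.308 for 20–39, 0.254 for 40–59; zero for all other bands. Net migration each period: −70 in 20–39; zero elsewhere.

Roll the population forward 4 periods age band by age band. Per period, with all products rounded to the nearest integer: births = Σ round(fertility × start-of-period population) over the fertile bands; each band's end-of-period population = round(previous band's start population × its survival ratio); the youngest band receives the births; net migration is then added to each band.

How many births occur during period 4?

Period 1:
Births: 31000 × 0.308 = 9548 ; 33500 × 0.254 = 8509 → total 18057
20–39: 74500 × 0.978 = 72861
40–59: 31000 × 0.967 = 29977
60–79: 33500 × 0.952 = 31892
Net migration: 20–39 − 70 → 72791
Giving 18057 / 72791 / 29977 / 31892.
Period 2:
Births: 72791 × 0.308 = 22420 ; 29977 × 0.254 = 7614 → total 30034
20–39: 18057 × 0.978 = 17660
40–59: 72791 × 0.967 = 70389
60–79: 29977 × 0.952 = 28538
Net migration: 20–39 − 70 → 17590
Giving 30034 / 17590 / 70389 / 28538.
Period 3:
Births: 17590 × 0.308 = 5418 ; 70389 × 0.254 = 17879 → total 23297
20–39: 30034 × 0.978 = 29373
40–59: 17590 × 0.967 = 17010
60–79: 70389 × 0.952 = 67010
Net migration: 20–39 − 70 → 29303
Giving 23297 / 29303 / 17010 / 67010.
Period 4:
Births: 29303 × 0.308 = 9025 ; 17010 × 0.254 = 4321 → total 13346
20–39: 23297 × 0.978 = 22784
40–59: 29303 × 0.967 = 28336
60–79: 17010 × 0.952 = 16194
Net migration: 20–39 − 70 → 22714
Giving 13346 / 22714 / 28336 / 16194.

13346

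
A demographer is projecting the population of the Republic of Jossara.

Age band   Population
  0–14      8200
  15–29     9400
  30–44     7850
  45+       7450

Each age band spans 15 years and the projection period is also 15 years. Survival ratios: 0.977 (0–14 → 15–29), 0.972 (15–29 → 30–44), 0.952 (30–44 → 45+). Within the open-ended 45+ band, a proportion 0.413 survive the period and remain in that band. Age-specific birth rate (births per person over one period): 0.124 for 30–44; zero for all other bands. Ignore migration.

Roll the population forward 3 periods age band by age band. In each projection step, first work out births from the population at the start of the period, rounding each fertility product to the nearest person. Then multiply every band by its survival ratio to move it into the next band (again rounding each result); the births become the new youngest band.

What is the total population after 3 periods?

Numbering the bands 1..4 from youngest to oldest:
Period 1.
Births: 7850 × 0.124 = 973
Band 2: 8200 × 0.977 = 8011
Band 3: 9400 × 0.972 = 9137
Band 4: 7850 × 0.952 + 7450 × 0.413 = 7473 + 3077 = 10550
End of period: [973, 8011, 9137, 10550]
Period 2.
Births: 9137 × 0.124 = 1133
Band 2: 973 × 0.977 = 951
Band 3: 8011 × 0.972 = 7787
Band 4: 9137 × 0.952 + 10550 × 0.413 = 8698 + 4357 = 13055
End of period: [1133, 951, 7787, 13055]
Period 3.
Births: 7787 × 0.124 = 966
Band 2: 1133 × 0.977 = 1107
Band 3: 951 × 0.972 = 924
Band 4: 7787 × 0.952 + 13055 × 0.413 = 7413 + 5392 = 12805
End of period: [966, 1107, 924, 12805]
Total after period 3: 966 + 1107 + 924 + 12805 = 15802

15802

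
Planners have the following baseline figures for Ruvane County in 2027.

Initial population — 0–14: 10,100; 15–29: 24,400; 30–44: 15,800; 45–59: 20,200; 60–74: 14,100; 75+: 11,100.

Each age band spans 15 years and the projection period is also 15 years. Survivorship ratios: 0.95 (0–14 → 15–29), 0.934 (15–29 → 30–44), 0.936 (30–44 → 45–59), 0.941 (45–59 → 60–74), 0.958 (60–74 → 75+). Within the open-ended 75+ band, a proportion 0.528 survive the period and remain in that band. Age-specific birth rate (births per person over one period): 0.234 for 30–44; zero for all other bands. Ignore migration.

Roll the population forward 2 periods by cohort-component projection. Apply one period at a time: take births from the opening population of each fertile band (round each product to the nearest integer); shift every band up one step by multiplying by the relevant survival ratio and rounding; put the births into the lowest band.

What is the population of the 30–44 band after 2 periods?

8962

Call the bands 1 to 6, youngest first.
[period 1]
Births: 15800 × 0.234 = 3697
Band 2: 10100 × 0.95 = 9595
Band 3: 24400 × 0.934 = 22790
Band 4: 15800 × 0.936 = 14789
Band 5: 20200 × 0.941 = 19008
Band 6: 14100 × 0.958 + 11100 × 0.528 = 13508 + 5861 = 19369
Population now: 0–14=3697, 15–29=9595, 30–44=22790, 45–59=14789, 60–74=19008, 75+=19369
[period 2]
Births: 22790 × 0.234 = 5333
Band 2: 3697 × 0.95 = 3512
Band 3: 9595 × 0.934 = 8962
Band 4: 22790 × 0.936 = 21331
Band 5: 14789 × 0.941 = 13916
Band 6: 19008 × 0.958 + 19369 × 0.528 = 18210 + 10227 = 28437
Population now: 0–14=5333, 15–29=3512, 30–44=8962, 45–59=21331, 60–74=13916, 75+=28437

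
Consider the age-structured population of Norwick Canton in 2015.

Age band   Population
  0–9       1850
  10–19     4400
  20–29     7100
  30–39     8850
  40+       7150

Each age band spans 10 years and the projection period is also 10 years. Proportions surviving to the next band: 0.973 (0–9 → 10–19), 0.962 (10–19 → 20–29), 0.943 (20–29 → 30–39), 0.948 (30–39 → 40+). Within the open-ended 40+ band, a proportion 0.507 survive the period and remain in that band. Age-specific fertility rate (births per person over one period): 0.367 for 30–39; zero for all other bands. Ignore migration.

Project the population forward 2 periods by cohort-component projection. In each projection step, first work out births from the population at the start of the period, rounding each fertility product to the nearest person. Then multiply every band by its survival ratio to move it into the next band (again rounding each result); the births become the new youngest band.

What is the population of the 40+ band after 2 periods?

12439

After projecting period 1:
Births: 8850 * 0.367 = 3248
10–19: 1850 * 0.973 = 1800
20–29: 4400 * 0.962 = 4233
30–39: 7100 * 0.943 = 6695
40+: 8850 * 0.948 + 7150 * 0.507 = 8390 + 3625 = 12015
Giving 3248 / 1800 / 4233 / 6695 / 12015.
After projecting period 2:
Births: 6695 * 0.367 = 2457
10–19: 3248 * 0.973 = 3160
20–29: 1800 * 0.962 = 1732
30–39: 4233 * 0.943 = 3992
40+: 6695 * 0.948 + 12015 * 0.507 = 6347 + 6092 = 12439
Giving 2457 / 3160 / 1732 / 3992 / 12439.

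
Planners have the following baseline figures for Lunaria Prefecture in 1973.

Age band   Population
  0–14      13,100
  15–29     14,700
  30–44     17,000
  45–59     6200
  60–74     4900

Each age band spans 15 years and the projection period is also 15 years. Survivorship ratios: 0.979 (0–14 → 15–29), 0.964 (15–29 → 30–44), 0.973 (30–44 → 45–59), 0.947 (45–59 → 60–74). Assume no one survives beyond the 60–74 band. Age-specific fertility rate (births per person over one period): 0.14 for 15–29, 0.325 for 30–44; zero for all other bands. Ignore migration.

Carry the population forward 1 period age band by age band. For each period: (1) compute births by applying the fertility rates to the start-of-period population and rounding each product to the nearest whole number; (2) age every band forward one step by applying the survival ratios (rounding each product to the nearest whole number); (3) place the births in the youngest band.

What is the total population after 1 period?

56991

Period 1.
Births: 14700 × 0.14 = 2058  |  17000 × 0.325 = 5525 → 7583
15–29: 13100 × 0.979 = 12825
30–44: 14700 × 0.964 = 14171
45–59: 17000 × 0.973 = 16541
60–74: 6200 × 0.947 = 5871
Population now: 0–14=7583, 15–29=12825, 30–44=14171, 45–59=16541, 60–74=5871
Total after period 1: 7583 + 12825 + 14171 + 16541 + 5871 = 56991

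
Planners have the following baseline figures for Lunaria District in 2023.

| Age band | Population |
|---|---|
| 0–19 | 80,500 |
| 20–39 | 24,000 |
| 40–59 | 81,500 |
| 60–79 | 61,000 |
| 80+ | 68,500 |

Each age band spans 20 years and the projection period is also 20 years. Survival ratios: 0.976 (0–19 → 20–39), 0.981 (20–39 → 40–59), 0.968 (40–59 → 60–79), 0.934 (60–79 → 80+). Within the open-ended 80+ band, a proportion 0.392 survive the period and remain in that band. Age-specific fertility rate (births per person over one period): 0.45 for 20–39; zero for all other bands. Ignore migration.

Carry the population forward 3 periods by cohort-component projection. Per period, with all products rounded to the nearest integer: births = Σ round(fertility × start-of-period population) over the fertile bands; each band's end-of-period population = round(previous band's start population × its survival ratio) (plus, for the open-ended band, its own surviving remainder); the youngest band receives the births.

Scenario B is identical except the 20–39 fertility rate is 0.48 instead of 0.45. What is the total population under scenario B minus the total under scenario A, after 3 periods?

Period 1.
Births: 24000 * 0.45 = 10800
20–39: 80500 * 0.976 = 78568
40–59: 24000 * 0.981 = 23544
60–79: 81500 * 0.968 = 78892
80+: 61000 * 0.934 + 68500 * 0.392 = 56974 + 26852 = 83826
→ [10800, 78568, 23544, 78892, 83826]
Period 2.
Births: 78568 * 0.45 = 35356
20–39: 10800 * 0.976 = 10541
40–59: 78568 * 0.981 = 77075
60–79: 23544 * 0.968 = 22791
80+: 78892 * 0.934 + 83826 * 0.392 = 73685 + 32860 = 106545
→ [35356, 10541, 77075, 22791, 106545]
Period 3.
Births: 10541 * 0.45 = 4743
20–39: 35356 * 0.976 = 34507
40–59: 10541 * 0.981 = 10341
60–79: 77075 * 0.968 = 74609
80+: 22791 * 0.934 + 106545 * 0.392 = 21287 + 41766 = 63053
→ [4743, 34507, 10341, 74609, 63053]
Scenario A total after 3 periods: 187253
Scenario B projection —
Period 1.
Births: 24000 * 0.48 = 11520
20–39: 80500 * 0.976 = 78568
40–59: 24000 * 0.981 = 23544
60–79: 81500 * 0.968 = 78892
80+: 61000 * 0.934 + 68500 * 0.392 = 56974 + 26852 = 83826
→ [11520, 78568, 23544, 78892, 83826]
Period 2.
Births: 78568 * 0.48 = 37713
20–39: 11520 * 0.976 = 11244
40–59: 78568 * 0.981 = 77075
60–79: 23544 * 0.968 = 22791
80+: 78892 * 0.934 + 83826 * 0.392 = 73685 + 32860 = 106545
→ [37713, 11244, 77075, 22791, 106545]
Period 3.
Births: 11244 * 0.48 = 5397
20–39: 37713 * 0.976 = 36808
40–59: 11244 * 0.981 = 11030
60–79: 77075 * 0.968 = 74609
80+: 22791 * 0.934 + 106545 * 0.392 = 21287 + 41766 = 63053
→ [5397, 36808, 11030, 74609, 63053]
Scenario B total after 3 periods: 190897
Difference B − A = 190897 − 187253 = 3644

3644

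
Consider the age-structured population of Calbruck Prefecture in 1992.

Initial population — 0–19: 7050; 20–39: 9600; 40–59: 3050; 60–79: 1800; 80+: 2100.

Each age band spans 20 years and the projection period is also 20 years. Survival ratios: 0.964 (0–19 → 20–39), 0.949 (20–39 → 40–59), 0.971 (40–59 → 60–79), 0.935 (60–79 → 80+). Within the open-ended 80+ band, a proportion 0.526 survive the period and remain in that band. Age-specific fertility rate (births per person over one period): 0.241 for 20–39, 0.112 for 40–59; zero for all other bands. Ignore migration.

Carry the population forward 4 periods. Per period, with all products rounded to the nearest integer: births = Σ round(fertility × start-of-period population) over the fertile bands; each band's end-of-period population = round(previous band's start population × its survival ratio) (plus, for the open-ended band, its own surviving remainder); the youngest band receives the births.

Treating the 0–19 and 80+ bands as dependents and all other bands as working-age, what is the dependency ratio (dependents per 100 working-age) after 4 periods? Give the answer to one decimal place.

201.7

Period 1.
Births: 9600 × 0.241 = 2314, 3050 × 0.112 = 342 → 2656
20–39: 7050 × 0.964 = 6796
40–59: 9600 × 0.949 = 9110
60–79: 3050 × 0.971 = 2962
80+: 1800 × 0.935 + 2100 × 0.526 = 1683 + 1105 = 2788
Population now: 0–19=2656, 20–39=6796, 40–59=9110, 60–79=2962, 80+=2788
Period 2.
Births: 6796 × 0.241 = 1638, 9110 × 0.112 = 1020 → 2658
20–39: 2656 × 0.964 = 2560
40–59: 6796 × 0.949 = 6449
60–79: 9110 × 0.971 = 8846
80+: 2962 × 0.935 + 2788 × 0.526 = 2769 + 1466 = 4235
Population now: 0–19=2658, 20–39=2560, 40–59=6449, 60–79=8846, 80+=4235
Period 3.
Births: 2560 × 0.241 = 617, 6449 × 0.112 = 722 → 1339
20–39: 2658 × 0.964 = 2562
40–59: 2560 × 0.949 = 2429
60–79: 6449 × 0.971 = 6262
80+: 8846 × 0.935 + 4235 × 0.526 = 8271 + 2228 = 10499
Population now: 0–19=1339, 20–39=2562, 40–59=2429, 60–79=6262, 80+=10499
Period 4.
Births: 2562 × 0.241 = 617, 2429 × 0.112 = 272 → 889
20–39: 1339 × 0.964 = 1291
40–59: 2562 × 0.949 = 2431
60–79: 2429 × 0.971 = 2359
80+: 6262 × 0.935 + 10499 × 0.526 = 5855 + 5522 = 11377
Population now: 0–19=889, 20–39=1291, 40–59=2431, 60–79=2359, 80+=11377
Dependents (band 0–19 + band 80+) = 889 + 11377 = 12266; working-age = 6081; ratio = 12266/6081 × 100 = 201.7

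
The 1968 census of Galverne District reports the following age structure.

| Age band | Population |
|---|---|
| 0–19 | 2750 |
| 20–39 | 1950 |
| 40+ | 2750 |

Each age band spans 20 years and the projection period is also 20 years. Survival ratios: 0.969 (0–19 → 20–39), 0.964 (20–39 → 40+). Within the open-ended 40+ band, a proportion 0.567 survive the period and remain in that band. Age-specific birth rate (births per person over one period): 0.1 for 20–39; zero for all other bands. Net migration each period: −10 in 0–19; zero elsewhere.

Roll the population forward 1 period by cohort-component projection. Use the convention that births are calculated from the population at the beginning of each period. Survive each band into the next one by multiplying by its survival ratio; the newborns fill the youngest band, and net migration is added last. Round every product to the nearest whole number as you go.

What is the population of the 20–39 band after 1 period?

Call the bands 1 to 3, youngest first.
Period 1:
Births: 1950 * 0.1 = 195
Band 2: 2750 * 0.969 = 2665
Band 3: 1950 * 0.964 + 2750 * 0.567 = 1880 + 1559 = 3439
Net migration: Band 1 − 10 → 185
→ [185, 2665, 3439]

2665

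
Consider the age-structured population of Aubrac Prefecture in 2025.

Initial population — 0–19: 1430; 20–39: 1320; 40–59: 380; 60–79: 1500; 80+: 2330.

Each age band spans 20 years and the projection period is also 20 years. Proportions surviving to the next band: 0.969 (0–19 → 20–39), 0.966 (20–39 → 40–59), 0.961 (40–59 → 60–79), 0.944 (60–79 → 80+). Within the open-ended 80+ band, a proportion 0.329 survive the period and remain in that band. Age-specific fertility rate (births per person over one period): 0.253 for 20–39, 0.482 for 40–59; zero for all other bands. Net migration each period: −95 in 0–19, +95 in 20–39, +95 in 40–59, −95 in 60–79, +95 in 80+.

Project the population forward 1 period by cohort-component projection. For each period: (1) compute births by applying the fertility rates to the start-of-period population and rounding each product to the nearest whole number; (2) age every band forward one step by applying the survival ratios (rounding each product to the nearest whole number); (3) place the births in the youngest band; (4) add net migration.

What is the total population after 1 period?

(Bands numbered youngest = 1 to oldest = 5.)
— Period 1 —
Births: 1320 × 0.253 = 334  |  380 × 0.482 = 183 ⇒ total 517
Band 2: 1430 × 0.969 = 1386
Band 3: 1320 × 0.966 = 1275
Band 4: 380 × 0.961 = 365
Band 5: 1500 × 0.944 + 2330 × 0.329 = 1416 + 767 = 2183
Net migration: Band 1 − 95 → 422; Band 2 + 95 → 1481; Band 3 + 95 → 1370; Band 4 − 95 → 270; Band 5 + 95 → 2278
Population now: 0–19=422, 20–39=1481, 40–59=1370, 60–79=270, 80+=2278
Total after period 1: 422 + 1481 + 1370 + 270 + 2278 = 5821

5821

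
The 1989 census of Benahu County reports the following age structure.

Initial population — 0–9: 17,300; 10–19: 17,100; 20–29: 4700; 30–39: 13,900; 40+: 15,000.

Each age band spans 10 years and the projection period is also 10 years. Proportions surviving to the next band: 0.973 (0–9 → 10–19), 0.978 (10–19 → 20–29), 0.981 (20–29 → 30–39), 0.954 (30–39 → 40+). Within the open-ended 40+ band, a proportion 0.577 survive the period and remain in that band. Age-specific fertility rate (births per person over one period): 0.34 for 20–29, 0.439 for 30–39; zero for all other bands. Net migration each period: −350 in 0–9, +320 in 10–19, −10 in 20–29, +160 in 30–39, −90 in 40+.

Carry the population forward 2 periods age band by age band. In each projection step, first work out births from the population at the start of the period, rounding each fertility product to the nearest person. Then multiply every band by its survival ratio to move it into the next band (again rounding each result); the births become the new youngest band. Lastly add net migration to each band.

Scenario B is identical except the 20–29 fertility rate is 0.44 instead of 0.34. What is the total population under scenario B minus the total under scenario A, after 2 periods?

(Groups numbered youngest = 1 to oldest = 5.)
— Period 1 —
Births: 4700 × 0.34 = 1598 ; 13900 × 0.439 = 6102 ⇒ total 7700
Group 2: 17300 × 0.973 = 16833
Group 3: 17100 × 0.978 = 16724
Group 4: 4700 × 0.981 = 4611
Group 5: 13900 × 0.954 + 15000 × 0.577 = 13261 + 8655 = 21916
Net migration: Group 1 − 350 → 7350; Group 2 + 320 → 17153; Group 3 − 10 → 16714; Group 4 + 160 → 4771; Group 5 − 90 → 21826
Giving 7350 / 17153 / 16714 / 4771 / 21826.
— Period 2 —
Births: 16714 × 0.34 = 5683 ; 4771 × 0.439 = 2094 ⇒ total 7777
Group 2: 7350 × 0.973 = 7152
Group 3: 17153 × 0.978 = 16776
Group 4: 16714 × 0.981 = 16396
Group 5: 4771 × 0.954 + 21826 × 0.577 = 4552 + 12594 = 17146
Net migration: Group 1 − 350 → 7427; Group 2 + 320 → 7472; Group 3 − 10 → 16766; Group 4 + 160 → 16556; Group 5 − 90 → 17056
Giving 7427 / 7472 / 16766 / 16556 / 17056.
Scenario A total after 2 periods: 65277
Scenario B projection —
— Period 1 —
Births: 4700 × 0.44 = 2068 ; 13900 × 0.439 = 6102 ⇒ total 8170
Group 2: 17300 × 0.973 = 16833
Group 3: 17100 × 0.978 = 16724
Group 4: 4700 × 0.981 = 4611
Group 5: 13900 × 0.954 + 15000 × 0.577 = 13261 + 8655 = 21916
Net migration: Group 1 − 350 → 7820; Group 2 + 320 → 17153; Group 3 − 10 → 16714; Group 4 + 160 → 4771; Group 5 − 90 → 21826
Giving 7820 / 17153 / 16714 / 4771 / 21826.
— Period 2 —
Births: 16714 × 0.44 = 7354 ; 4771 × 0.439 = 2094 ⇒ total 9448
Group 2: 7820 × 0.973 = 7609
Group 3: 17153 × 0.978 = 16776
Group 4: 16714 × 0.981 = 16396
Group 5: 4771 × 0.954 + 21826 × 0.577 = 4552 + 12594 = 17146
Net migration: Group 1 − 350 → 9098; Group 2 + 320 → 7929; Group 3 − 10 → 16766; Group 4 + 160 → 16556; Group 5 − 90 → 17056
Giving 9098 / 7929 / 16766 / 16556 / 17056.
Scenario B total after 2 periods: 67405
Difference B − A = 67405 − 65277 = 2128

2128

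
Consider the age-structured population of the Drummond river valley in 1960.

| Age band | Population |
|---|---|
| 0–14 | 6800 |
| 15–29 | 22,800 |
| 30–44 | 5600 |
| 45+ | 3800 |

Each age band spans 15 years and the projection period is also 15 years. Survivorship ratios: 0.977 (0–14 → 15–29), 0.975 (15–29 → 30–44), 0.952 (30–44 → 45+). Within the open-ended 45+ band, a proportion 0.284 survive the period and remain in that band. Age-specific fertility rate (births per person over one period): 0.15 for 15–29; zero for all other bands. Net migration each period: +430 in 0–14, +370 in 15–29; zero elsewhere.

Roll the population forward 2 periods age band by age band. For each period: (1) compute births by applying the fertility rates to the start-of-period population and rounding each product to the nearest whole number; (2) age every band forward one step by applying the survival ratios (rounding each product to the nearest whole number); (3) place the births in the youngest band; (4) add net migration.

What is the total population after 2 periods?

35435

Let band 1 be 0–14 through band 4 = 45+.
Period 1.
Births: 22800 * 0.15 = 3420
Band 2: 6800 * 0.977 = 6644
Band 3: 22800 * 0.975 = 22230
Band 4: 5600 * 0.952 + 3800 * 0.284 = 5331 + 1079 = 6410
Net migration: Band 1 + 430 → 3850; Band 2 + 370 → 7014
→ [3850, 7014, 22230, 6410]
Period 2.
Births: 7014 * 0.15 = 1052
Band 2: 3850 * 0.977 = 3761
Band 3: 7014 * 0.975 = 6839
Band 4: 22230 * 0.952 + 6410 * 0.284 = 21163 + 1820 = 22983
Net migration: Band 1 + 430 → 1482; Band 2 + 370 → 4131
→ [1482, 4131, 6839, 22983]
Total after period 2: 1482 + 4131 + 6839 + 22983 = 35435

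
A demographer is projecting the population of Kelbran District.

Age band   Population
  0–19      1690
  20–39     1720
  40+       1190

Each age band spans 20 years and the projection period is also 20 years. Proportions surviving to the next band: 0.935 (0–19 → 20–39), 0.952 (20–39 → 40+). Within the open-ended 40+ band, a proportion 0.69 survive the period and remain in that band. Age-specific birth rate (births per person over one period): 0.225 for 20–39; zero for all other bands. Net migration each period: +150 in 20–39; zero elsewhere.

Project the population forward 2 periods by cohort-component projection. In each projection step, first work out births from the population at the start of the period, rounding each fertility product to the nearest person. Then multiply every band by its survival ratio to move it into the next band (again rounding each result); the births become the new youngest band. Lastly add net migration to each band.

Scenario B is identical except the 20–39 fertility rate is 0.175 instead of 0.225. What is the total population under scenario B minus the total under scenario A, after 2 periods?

(Groups numbered youngest = 1 to oldest = 3.)
Period 1.
Births: 1720 * 0.225 = 387
Group 2: 1690 * 0.935 = 1580
Group 3: 1720 * 0.952 + 1190 * 0.69 = 1637 + 821 = 2458
Net migration: Group 2 + 150 → 1730
End of period: [387, 1730, 2458]
Period 2.
Births: 1730 * 0.225 = 389
Group 2: 387 * 0.935 = 362
Group 3: 1730 * 0.952 + 2458 * 0.69 = 1647 + 1696 = 3343
Net migration: Group 2 + 150 → 512
End of period: [389, 512, 3343]
Scenario A total after 2 periods: 4244
Scenario B projection —
Period 1.
Births: 1720 * 0.175 = 301
Group 2: 1690 * 0.935 = 1580
Group 3: 1720 * 0.952 + 1190 * 0.69 = 1637 + 821 = 2458
Net migration: Group 2 + 150 → 1730
End of period: [301, 1730, 2458]
Period 2.
Births: 1730 * 0.175 = 303
Group 2: 301 * 0.935 = 281
Group 3: 1730 * 0.952 + 2458 * 0.69 = 1647 + 1696 = 3343
Net migration: Group 2 + 150 → 431
End of period: [303, 431, 3343]
Scenario B total after 2 periods: 4077
Difference B − A = 4077 − 4244 = -167

-167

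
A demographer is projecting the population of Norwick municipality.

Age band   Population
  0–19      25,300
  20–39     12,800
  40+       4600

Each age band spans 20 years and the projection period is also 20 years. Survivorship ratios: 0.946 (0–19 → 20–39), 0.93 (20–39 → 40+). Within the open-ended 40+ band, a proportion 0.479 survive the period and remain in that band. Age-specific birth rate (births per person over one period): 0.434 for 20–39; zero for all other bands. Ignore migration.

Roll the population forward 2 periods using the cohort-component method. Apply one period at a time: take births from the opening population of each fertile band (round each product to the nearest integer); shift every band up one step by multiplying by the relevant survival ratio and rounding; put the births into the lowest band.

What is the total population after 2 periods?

— Period 1 —
Births: 12800 × 0.434 = 5555
20–39: 25300 × 0.946 = 23934
40+: 12800 × 0.93 + 4600 × 0.479 = 11904 + 2203 = 14107
→ [5555, 23934, 14107]
— Period 2 —
Births: 23934 × 0.434 = 10387
20–39: 5555 × 0.946 = 5255
40+: 23934 × 0.93 + 14107 × 0.479 = 22259 + 6757 = 29016
→ [10387, 5255, 29016]
Total after period 2: 10387 + 5255 + 29016 = 44658

44658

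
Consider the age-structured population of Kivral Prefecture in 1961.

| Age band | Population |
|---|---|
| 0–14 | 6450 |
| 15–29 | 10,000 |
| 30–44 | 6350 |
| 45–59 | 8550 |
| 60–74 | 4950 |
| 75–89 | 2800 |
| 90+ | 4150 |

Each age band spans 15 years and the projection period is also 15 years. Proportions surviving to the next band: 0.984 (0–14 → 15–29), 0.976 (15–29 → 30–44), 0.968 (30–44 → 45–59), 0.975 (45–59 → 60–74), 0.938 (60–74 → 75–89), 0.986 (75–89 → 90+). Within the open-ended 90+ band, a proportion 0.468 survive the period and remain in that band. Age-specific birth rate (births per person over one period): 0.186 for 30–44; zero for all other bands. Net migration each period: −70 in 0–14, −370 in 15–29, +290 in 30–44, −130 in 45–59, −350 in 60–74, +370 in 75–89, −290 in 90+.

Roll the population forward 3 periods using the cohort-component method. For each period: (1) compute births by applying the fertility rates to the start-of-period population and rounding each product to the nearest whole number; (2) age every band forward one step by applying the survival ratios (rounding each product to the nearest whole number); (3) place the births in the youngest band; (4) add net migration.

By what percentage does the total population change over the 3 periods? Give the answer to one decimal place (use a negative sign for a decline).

-20.4

— Period 1 —
Births: 6350 × 0.186 = 1181
15–29: 6450 × 0.984 = 6347
30–44: 10000 × 0.976 = 9760
45–59: 6350 × 0.968 = 6147
60–74: 8550 × 0.975 = 8336
75–89: 4950 × 0.938 = 4643
90+: 2800 × 0.986 + 4150 × 0.468 = 2761 + 1942 = 4703
Net migration: 0–14 − 70 → 1111; 15–29 − 370 → 5977; 30–44 + 290 → 10050; 45–59 − 130 → 6017; 60–74 − 350 → 7986; 75–89 + 370 → 5013; 90+ − 290 → 4413
→ [1111, 5977, 10050, 6017, 7986, 5013, 4413]
— Period 2 —
Births: 10050 × 0.186 = 1869
15–29: 1111 × 0.984 = 1093
30–44: 5977 × 0.976 = 5834
45–59: 10050 × 0.968 = 9728
60–74: 6017 × 0.975 = 5867
75–89: 7986 × 0.938 = 7491
90+: 5013 × 0.986 + 4413 × 0.468 = 4943 + 2065 = 7008
Net migration: 0–14 − 70 → 1799; 15–29 − 370 → 723; 30–44 + 290 → 6124; 45–59 − 130 → 9598; 60–74 − 350 → 5517; 75–89 + 370 → 7861; 90+ − 290 → 6718
→ [1799, 723, 6124, 9598, 5517, 7861, 6718]
— Period 3 —
Births: 6124 × 0.186 = 1139
15–29: 1799 × 0.984 = 1770
30–44: 723 × 0.976 = 706
45–59: 6124 × 0.968 = 5928
60–74: 9598 × 0.975 = 9358
75–89: 5517 × 0.938 = 5175
90+: 7861 × 0.986 + 6718 × 0.468 = 7751 + 3144 = 10895
Net migration: 0–14 − 70 → 1069; 15–29 − 370 → 1400; 30–44 + 290 → 996; 45–59 − 130 → 5798; 60–74 − 350 → 9008; 75–89 + 370 → 5545; 90+ − 290 → 10605
→ [1069, 1400, 996, 5798, 9008, 5545, 10605]
Total: 43250 → 34421; change = -8829; percentage change = -20.4%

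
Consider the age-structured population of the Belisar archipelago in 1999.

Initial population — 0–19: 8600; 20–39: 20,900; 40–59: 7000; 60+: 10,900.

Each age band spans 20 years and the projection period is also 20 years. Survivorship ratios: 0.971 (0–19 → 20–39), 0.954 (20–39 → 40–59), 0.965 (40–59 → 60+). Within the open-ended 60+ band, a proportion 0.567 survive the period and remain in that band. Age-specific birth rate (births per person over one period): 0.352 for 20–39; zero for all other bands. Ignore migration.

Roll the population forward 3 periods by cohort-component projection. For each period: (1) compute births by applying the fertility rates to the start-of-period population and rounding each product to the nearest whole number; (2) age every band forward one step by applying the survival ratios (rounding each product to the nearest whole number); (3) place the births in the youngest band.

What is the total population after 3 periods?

34941

Period 1.
Births: 20900 * 0.352 = 7357
20–39: 8600 * 0.971 = 8351
40–59: 20900 * 0.954 = 19939
60+: 7000 * 0.965 + 10900 * 0.567 = 6755 + 6180 = 12935
→ [7357, 8351, 19939, 12935]
Period 2.
Births: 8351 * 0.352 = 2940
20–39: 7357 * 0.971 = 7144
40–59: 8351 * 0.954 = 7967
60+: 19939 * 0.965 + 12935 * 0.567 = 19241 + 7334 = 26575
→ [2940, 7144, 7967, 26575]
Period 3.
Births: 7144 * 0.352 = 2515
20–39: 2940 * 0.971 = 2855
40–59: 7144 * 0.954 = 6815
60+: 7967 * 0.965 + 26575 * 0.567 = 7688 + 15068 = 22756
→ [2515, 2855, 6815, 22756]
Total after period 3: 2515 + 2855 + 6815 + 22756 = 34941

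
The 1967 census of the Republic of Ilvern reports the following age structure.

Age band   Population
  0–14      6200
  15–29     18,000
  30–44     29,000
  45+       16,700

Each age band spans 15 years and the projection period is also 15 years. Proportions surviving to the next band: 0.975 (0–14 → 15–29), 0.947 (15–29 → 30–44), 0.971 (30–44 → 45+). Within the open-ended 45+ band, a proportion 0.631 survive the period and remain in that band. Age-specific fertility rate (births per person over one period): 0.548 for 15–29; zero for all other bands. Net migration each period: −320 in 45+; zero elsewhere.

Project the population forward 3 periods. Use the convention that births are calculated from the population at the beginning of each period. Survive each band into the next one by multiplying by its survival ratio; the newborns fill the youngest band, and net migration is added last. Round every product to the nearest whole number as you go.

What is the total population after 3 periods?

Let band 1 be 0–14 through band 4 = 45+.
[period 1]
Births: 18000 × 0.548 = 9864
Band 2: 6200 × 0.975 = 6045
Band 3: 18000 × 0.947 = 17046
Band 4: 29000 × 0.971 + 16700 × 0.631 = 28159 + 10538 = 38697
Net migration: Band 4 − 320 → 38377
End of period: [9864, 6045, 17046, 38377]
[period 2]
Births: 6045 × 0.548 = 3313
Band 2: 9864 × 0.975 = 9617
Band 3: 6045 × 0.947 = 5725
Band 4: 17046 × 0.971 + 38377 × 0.631 = 16552 + 24216 = 40768
Net migration: Band 4 − 320 → 40448
End of period: [3313, 9617, 5725, 40448]
[period 3]
Births: 9617 × 0.548 = 5270
Band 2: 3313 × 0.975 = 3230
Band 3: 9617 × 0.947 = 9107
Band 4: 5725 × 0.971 + 40448 × 0.631 = 5559 + 25523 = 31082
Net migration: Band 4 − 320 → 30762
End of period: [5270, 3230, 9107, 30762]
Total after period 3: 5270 + 3230 + 9107 + 30762 = 48369

48369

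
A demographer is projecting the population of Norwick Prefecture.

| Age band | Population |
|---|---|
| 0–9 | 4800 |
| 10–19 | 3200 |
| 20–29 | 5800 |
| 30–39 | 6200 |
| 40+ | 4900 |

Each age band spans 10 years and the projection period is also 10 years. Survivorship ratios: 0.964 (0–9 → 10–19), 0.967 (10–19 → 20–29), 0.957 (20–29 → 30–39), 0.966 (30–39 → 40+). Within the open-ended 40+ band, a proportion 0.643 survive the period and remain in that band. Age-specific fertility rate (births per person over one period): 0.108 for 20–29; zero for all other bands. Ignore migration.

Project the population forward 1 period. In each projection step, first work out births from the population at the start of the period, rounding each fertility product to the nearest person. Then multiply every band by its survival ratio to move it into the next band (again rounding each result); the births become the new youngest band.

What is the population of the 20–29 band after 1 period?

Call the groups 1 to 5, youngest first.
Period 1.
Births: 5800 × 0.108 = 626
Group 2: 4800 × 0.964 = 4627
Group 3: 3200 × 0.967 = 3094
Group 4: 5800 × 0.957 = 5551
Group 5: 6200 × 0.966 + 4900 × 0.643 = 5989 + 3151 = 9140
→ [626, 4627, 3094, 5551, 9140]

3094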